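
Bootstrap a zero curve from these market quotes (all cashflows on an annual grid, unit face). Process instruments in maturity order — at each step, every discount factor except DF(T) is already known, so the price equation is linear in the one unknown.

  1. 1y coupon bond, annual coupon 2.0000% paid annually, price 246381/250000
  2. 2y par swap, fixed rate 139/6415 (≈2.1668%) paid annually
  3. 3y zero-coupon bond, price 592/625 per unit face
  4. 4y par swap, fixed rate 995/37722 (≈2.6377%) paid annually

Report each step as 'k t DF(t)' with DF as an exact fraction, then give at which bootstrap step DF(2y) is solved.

step 1 [1y] bond c/1=1/50: DF=(246381/250000 − 1/50·(0))/(1+1/50) = 4831/5000 ≈ 0.966200
step 2 [2y] swap r/1=139/6415: DF=(1 − 139/6415·(0.966200))/(1+139/6415) = 9583/10000 ≈ 0.958300
step 3 [3y] zero: DF = P = 592/625 ≈ 0.947200
step 4 [4y] swap r/1=995/37722: DF=(1 − 995/37722·(0.966200+0.958300+0.947200))/(1+995/37722) = 1801/2000 ≈ 0.900500

1 1 4831/5000
2 2 9583/10000
3 3 592/625
4 4 1801/2000
DF(2y) is solved at step 2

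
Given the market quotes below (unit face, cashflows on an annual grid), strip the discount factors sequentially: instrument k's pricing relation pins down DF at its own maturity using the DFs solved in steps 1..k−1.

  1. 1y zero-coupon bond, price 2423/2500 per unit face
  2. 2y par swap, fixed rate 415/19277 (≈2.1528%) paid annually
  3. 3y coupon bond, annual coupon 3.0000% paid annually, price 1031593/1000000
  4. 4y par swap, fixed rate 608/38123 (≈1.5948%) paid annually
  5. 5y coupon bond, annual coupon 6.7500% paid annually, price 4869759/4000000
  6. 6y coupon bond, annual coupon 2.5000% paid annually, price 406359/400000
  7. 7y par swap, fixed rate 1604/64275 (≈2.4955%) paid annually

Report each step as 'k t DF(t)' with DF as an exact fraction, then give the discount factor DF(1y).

1 1 2423/2500
2 2 1917/2000
3 3 4727/5000
4 4 587/625
5 5 4497/5000
6 6 4381/5000
7 7 2099/2500
DF(1y) = 2423/2500 ≈ 0.969200

step 1 [1y] zero: DF = P = 2423/2500 ≈ 0.969200
step 2 [2y] swap r/1=415/19277: DF=(1 − 415/19277·(0.969200))/(1+415/19277) = 1917/2000 ≈ 0.958500
step 3 [3y] bond c/1=3/100: DF=(1031593/1000000 − 3/100·(0.969200+0.958500))/(1+3/100) = 4727/5000 ≈ 0.945400
step 4 [4y] swap r/1=608/38123: DF=(1 − 608/38123·(0.969200+0.958500+0.945400))/(1+608/38123) = 587/625 ≈ 0.939200
step 5 [5y] bond c/1=27/400: DF=(4869759/4000000 − 27/400·(0.969200+0.958500+0.945400+0.939200))/(1+27/400) = 4497/5000 ≈ 0.899400
step 6 [6y] bond c/1=1/40: DF=(406359/400000 − 1/40·(0.969200+0.958500+0.945400+0.939200+0.899400))/(1+1/40) = 4381/5000 ≈ 0.876200
step 7 [7y] swap r/1=1604/64275: DF=(1 − 1604/64275·(0.969200+0.958500+0.945400+0.939200+0.899400+0.876200))/(1+1604/64275) = 2099/2500 ≈ 0.839600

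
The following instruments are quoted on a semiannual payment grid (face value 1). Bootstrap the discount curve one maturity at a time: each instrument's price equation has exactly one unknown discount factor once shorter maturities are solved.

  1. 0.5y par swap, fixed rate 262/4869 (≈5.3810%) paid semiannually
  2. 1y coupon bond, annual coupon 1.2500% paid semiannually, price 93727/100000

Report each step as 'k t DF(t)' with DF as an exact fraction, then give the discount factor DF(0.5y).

step 1 [0.5y] swap r/2=131/4869: DF=(1 − 131/4869·(0))/(1+131/4869) = 4869/5000 ≈ 0.973800
step 2 [1y] bond c/2=1/160: DF=(93727/100000 − 1/160·(0.973800))/(1+1/160) = 4627/5000 ≈ 0.925400

1 1/2 4869/5000
2 1 4627/5000
DF(0.5y) = 4869/5000 ≈ 0.973800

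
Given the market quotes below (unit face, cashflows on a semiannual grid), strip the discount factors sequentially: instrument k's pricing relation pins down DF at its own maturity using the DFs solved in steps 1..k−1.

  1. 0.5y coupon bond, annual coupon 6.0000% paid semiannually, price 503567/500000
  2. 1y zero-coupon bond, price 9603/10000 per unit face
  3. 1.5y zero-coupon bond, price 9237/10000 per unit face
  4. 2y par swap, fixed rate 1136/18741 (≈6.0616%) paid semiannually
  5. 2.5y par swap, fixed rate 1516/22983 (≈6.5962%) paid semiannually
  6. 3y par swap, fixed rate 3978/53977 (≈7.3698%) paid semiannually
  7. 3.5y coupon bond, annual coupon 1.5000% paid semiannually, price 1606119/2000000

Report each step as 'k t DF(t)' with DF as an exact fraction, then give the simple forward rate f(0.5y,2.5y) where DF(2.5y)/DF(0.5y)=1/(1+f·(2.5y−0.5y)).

1 1/2 4889/5000
2 1 9603/10000
3 3/2 9237/10000
4 2 554/625
5 5/2 2121/2500
6 3 8011/10000
7 7/2 7569/10000
f(0.5y,2.5y) = ((4889/5000)/(2121/2500) − 1)/(2) = 647/8484 ≈ 7.6261%

step 1 [0.5y] bond c/2=3/100: DF=(503567/500000 − 3/100·(0))/(1+3/100) = 4889/5000 ≈ 0.977800
step 2 [1y] zero: DF = P = 9603/10000 ≈ 0.960300
step 3 [1.5y] zero: DF = P = 9237/10000 ≈ 0.923700
step 4 [2y] swap r/2=568/18741: DF=(1 − 568/18741·(0.977800+0.960300+0.923700))/(1+568/18741) = 554/625 ≈ 0.886400
step 5 [2.5y] swap r/2=758/22983: DF=(1 − 758/22983·(0.977800+0.960300+0.923700+0.886400))/(1+758/22983) = 2121/2500 ≈ 0.848400
step 6 [3y] swap r/2=1989/53977: DF=(1 − 1989/53977·(0.977800+0.960300+0.923700+0.886400+0.848400))/(1+1989/53977) = 8011/10000 ≈ 0.801100
step 7 [3.5y] bond c/2=3/400: DF=(1606119/2000000 − 3/400·(0.977800+0.960300+0.923700+0.886400+0.848400+0.801100))/(1+3/400) = 7569/10000 ≈ 0.756900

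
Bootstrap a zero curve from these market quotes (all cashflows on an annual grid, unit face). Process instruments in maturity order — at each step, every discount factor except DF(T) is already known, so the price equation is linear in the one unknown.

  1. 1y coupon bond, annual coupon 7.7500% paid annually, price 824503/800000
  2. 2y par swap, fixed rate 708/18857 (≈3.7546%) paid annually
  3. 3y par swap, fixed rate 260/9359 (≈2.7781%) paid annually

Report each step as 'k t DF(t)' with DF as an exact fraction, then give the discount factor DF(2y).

1 1 1913/2000
2 2 2323/2500
3 3 461/500
DF(2y) = 2323/2500 ≈ 0.929200

step 1 [1y] bond c/1=31/400: DF=(824503/800000 − 31/400·(0))/(1+31/400) = 1913/2000 ≈ 0.956500
step 2 [2y] swap r/1=708/18857: DF=(1 − 708/18857·(0.956500))/(1+708/18857) = 2323/2500 ≈ 0.929200
step 3 [3y] swap r/1=260/9359: DF=(1 − 260/9359·(0.956500+0.929200))/(1+260/9359) = 461/500 ≈ 0.922000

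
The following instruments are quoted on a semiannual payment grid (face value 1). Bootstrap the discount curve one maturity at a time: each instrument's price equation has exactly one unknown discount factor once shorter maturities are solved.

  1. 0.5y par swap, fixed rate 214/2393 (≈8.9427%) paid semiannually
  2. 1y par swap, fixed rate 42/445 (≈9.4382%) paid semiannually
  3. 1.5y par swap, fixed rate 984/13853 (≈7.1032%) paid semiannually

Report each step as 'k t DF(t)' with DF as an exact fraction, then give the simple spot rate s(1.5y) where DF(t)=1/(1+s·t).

1 1/2 2393/2500
2 1 4559/5000
3 3/2 1127/1250
s(1.5y) = (1/(1127/1250) − 1)/(3/2) = 82/1127 ≈ 7.2760%

step 1 [0.5y] swap r/2=107/2393: DF=(1 − 107/2393·(0))/(1+107/2393) = 2393/2500 ≈ 0.957200
step 2 [1y] swap r/2=21/445: DF=(1 − 21/445·(0.957200))/(1+21/445) = 4559/5000 ≈ 0.911800
step 3 [1.5y] swap r/2=492/13853: DF=(1 − 492/13853·(0.957200+0.911800))/(1+492/13853) = 1127/1250 ≈ 0.901600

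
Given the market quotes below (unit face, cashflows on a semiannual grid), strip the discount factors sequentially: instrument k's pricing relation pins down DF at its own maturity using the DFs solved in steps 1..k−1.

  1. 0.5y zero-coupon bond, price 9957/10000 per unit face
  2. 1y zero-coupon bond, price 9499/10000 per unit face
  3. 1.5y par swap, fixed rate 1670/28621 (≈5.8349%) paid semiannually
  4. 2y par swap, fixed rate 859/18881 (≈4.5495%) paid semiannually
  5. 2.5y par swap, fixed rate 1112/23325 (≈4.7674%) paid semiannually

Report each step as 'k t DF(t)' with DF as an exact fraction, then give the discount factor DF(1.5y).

1 1/2 9957/10000
2 1 9499/10000
3 3/2 1833/2000
4 2 9141/10000
5 5/2 1111/1250
DF(1.5y) = 1833/2000 ≈ 0.916500

step 1 [0.5y] zero: DF = P = 9957/10000 ≈ 0.995700
step 2 [1y] zero: DF = P = 9499/10000 ≈ 0.949900
step 3 [1.5y] swap r/2=835/28621: DF=(1 − 835/28621·(0.995700+0.949900))/(1+835/28621) = 1833/2000 ≈ 0.916500
step 4 [2y] swap r/2=859/37762: DF=(1 − 859/37762·(0.995700+0.949900+0.916500))/(1+859/37762) = 9141/10000 ≈ 0.914100
step 5 [2.5y] swap r/2=556/23325: DF=(1 − 556/23325·(0.995700+0.949900+0.916500+0.914100))/(1+556/23325) = 1111/1250 ≈ 0.888800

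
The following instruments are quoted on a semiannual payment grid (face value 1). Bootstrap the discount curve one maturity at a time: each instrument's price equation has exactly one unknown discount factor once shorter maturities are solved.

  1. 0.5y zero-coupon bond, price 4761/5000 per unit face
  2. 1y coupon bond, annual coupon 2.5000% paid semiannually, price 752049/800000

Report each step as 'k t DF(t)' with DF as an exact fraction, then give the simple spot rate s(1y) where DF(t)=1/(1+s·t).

1 1/2 4761/5000
2 1 9167/10000
s(1y) = (1/(9167/10000) − 1)/(1) = 833/9167 ≈ 9.0869%

step 1 [0.5y] zero: DF = P = 4761/5000 ≈ 0.952200
step 2 [1y] bond c/2=1/80: DF=(752049/800000 − 1/80·(0.952200))/(1+1/80) = 9167/10000 ≈ 0.916700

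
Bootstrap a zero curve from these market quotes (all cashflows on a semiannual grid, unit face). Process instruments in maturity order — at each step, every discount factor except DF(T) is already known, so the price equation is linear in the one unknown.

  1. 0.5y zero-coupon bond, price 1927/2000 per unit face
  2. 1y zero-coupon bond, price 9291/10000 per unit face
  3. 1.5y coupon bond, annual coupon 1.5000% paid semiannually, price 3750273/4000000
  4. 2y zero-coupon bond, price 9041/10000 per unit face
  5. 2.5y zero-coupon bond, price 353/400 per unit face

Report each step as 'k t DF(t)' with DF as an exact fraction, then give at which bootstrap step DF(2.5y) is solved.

1 1/2 1927/2000
2 1 9291/10000
3 3/2 1833/2000
4 2 9041/10000
5 5/2 353/400
DF(2.5y) is solved at step 5

step 1 [0.5y] zero: DF = P = 1927/2000 ≈ 0.963500
step 2 [1y] zero: DF = P = 9291/10000 ≈ 0.929100
step 3 [1.5y] bond c/2=3/400: DF=(3750273/4000000 − 3/400·(0.963500+0.929100))/(1+3/400) = 1833/2000 ≈ 0.916500
step 4 [2y] zero: DF = P = 9041/10000 ≈ 0.904100
step 5 [2.5y] zero: DF = P = 353/400 ≈ 0.882500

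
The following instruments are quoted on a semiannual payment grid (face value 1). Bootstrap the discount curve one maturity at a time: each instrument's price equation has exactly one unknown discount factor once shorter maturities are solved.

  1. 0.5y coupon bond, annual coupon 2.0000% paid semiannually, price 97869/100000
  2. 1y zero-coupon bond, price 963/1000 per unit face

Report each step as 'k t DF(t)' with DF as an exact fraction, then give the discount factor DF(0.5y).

1 1/2 969/1000
2 1 963/1000
DF(0.5y) = 969/1000 ≈ 0.969000

step 1 [0.5y] bond c/2=1/100: DF=(97869/100000 − 1/100·(0))/(1+1/100) = 969/1000 ≈ 0.969000
step 2 [1y] zero: DF = P = 963/1000 ≈ 0.963000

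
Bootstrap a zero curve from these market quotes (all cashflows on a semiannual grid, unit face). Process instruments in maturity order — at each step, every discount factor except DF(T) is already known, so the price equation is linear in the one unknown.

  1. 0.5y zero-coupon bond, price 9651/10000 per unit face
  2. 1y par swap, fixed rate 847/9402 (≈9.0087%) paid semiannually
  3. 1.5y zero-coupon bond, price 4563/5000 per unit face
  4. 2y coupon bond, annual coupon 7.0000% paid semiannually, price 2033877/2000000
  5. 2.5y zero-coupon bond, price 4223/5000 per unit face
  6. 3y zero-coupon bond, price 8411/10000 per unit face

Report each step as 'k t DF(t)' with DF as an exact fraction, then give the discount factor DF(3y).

1 1/2 9651/10000
2 1 9153/10000
3 3/2 4563/5000
4 2 8881/10000
5 5/2 4223/5000
6 3 8411/10000
DF(3y) = 8411/10000 ≈ 0.841100

step 1 [0.5y] zero: DF = P = 9651/10000 ≈ 0.965100
step 2 [1y] swap r/2=847/18804: DF=(1 − 847/18804·(0.965100))/(1+847/18804) = 9153/10000 ≈ 0.915300
step 3 [1.5y] zero: DF = P = 4563/5000 ≈ 0.912600
step 4 [2y] bond c/2=7/200: DF=(2033877/2000000 − 7/200·(0.965100+0.915300+0.912600))/(1+7/200) = 8881/10000 ≈ 0.888100
step 5 [2.5y] zero: DF = P = 4223/5000 ≈ 0.844600
step 6 [3y] zero: DF = P = 8411/10000 ≈ 0.841100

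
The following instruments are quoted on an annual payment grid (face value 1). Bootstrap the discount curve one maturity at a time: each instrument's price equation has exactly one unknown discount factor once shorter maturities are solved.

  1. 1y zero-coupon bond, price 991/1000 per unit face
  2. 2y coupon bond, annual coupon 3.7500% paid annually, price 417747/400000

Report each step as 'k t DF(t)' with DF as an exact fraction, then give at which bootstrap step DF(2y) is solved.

1 1 991/1000
2 2 2427/2500
DF(2y) is solved at step 2

step 1 [1y] zero: DF = P = 991/1000 ≈ 0.991000
step 2 [2y] bond c/1=3/80: DF=(417747/400000 − 3/80·(0.991000))/(1+3/80) = 2427/2500 ≈ 0.970800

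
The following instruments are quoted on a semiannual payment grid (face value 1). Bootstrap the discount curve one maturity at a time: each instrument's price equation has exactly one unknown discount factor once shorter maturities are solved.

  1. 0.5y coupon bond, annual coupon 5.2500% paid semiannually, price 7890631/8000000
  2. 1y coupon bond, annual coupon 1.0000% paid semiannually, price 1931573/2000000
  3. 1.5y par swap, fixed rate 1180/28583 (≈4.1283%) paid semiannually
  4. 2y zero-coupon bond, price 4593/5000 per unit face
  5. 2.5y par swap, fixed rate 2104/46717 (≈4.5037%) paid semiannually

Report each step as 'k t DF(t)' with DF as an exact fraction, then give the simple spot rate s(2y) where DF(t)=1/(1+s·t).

step 1 [0.5y] bond c/2=21/800: DF=(7890631/8000000 − 21/800·(0))/(1+21/800) = 9611/10000 ≈ 0.961100
step 2 [1y] bond c/2=1/200: DF=(1931573/2000000 − 1/200·(0.961100))/(1+1/200) = 4781/5000 ≈ 0.956200
step 3 [1.5y] swap r/2=590/28583: DF=(1 − 590/28583·(0.961100+0.956200))/(1+590/28583) = 941/1000 ≈ 0.941000
step 4 [2y] zero: DF = P = 4593/5000 ≈ 0.918600
step 5 [2.5y] swap r/2=1052/46717: DF=(1 − 1052/46717·(0.961100+0.956200+0.941000+0.918600))/(1+1052/46717) = 2237/2500 ≈ 0.894800

1 1/2 9611/10000
2 1 4781/5000
3 3/2 941/1000
4 2 4593/5000
5 5/2 2237/2500
s(2y) = (1/(4593/5000) − 1)/(2) = 407/9186 ≈ 4.4307%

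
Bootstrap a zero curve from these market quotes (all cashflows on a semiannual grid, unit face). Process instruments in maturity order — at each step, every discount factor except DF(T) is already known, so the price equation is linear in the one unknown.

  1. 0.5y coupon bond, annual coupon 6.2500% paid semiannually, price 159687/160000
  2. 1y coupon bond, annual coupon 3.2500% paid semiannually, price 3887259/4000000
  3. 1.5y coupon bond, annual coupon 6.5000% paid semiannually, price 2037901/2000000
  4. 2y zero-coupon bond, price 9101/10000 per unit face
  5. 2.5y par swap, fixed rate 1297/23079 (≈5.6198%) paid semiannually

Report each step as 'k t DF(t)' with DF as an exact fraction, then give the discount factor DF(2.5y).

1 1/2 4839/5000
2 1 588/625
3 3/2 2317/2500
4 2 9101/10000
5 5/2 8703/10000
DF(2.5y) = 8703/10000 ≈ 0.870300

step 1 [0.5y] bond c/2=1/32: DF=(159687/160000 − 1/32·(0))/(1+1/32) = 4839/5000 ≈ 0.967800
step 2 [1y] bond c/2=13/800: DF=(3887259/4000000 − 13/800·(0.967800))/(1+13/800) = 588/625 ≈ 0.940800
step 3 [1.5y] bond c/2=13/400: DF=(2037901/2000000 − 13/400·(0.967800+0.940800))/(1+13/400) = 2317/2500 ≈ 0.926800
step 4 [2y] zero: DF = P = 9101/10000 ≈ 0.910100
step 5 [2.5y] swap r/2=1297/46158: DF=(1 − 1297/46158·(0.967800+0.940800+0.926800+0.910100))/(1+1297/46158) = 8703/10000 ≈ 0.870300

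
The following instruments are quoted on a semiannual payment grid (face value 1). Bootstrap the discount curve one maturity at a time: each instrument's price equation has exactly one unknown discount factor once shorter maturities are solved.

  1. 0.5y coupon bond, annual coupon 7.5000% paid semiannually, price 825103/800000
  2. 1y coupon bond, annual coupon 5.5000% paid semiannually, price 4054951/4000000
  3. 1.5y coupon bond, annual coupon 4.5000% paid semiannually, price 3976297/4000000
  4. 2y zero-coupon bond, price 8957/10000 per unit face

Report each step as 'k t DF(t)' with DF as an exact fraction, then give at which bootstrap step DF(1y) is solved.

1 1/2 9941/10000
2 1 24/25
3 3/2 2323/2500
4 2 8957/10000
DF(1y) is solved at step 2

step 1 [0.5y] bond c/2=3/80: DF=(825103/800000 − 3/80·(0))/(1+3/80) = 9941/10000 ≈ 0.994100
step 2 [1y] bond c/2=11/400: DF=(4054951/4000000 − 11/400·(0.994100))/(1+11/400) = 24/25 ≈ 0.960000
step 3 [1.5y] bond c/2=9/400: DF=(3976297/4000000 − 9/400·(0.994100+0.960000))/(1+9/400) = 2323/2500 ≈ 0.929200
step 4 [2y] zero: DF = P = 8957/10000 ≈ 0.895700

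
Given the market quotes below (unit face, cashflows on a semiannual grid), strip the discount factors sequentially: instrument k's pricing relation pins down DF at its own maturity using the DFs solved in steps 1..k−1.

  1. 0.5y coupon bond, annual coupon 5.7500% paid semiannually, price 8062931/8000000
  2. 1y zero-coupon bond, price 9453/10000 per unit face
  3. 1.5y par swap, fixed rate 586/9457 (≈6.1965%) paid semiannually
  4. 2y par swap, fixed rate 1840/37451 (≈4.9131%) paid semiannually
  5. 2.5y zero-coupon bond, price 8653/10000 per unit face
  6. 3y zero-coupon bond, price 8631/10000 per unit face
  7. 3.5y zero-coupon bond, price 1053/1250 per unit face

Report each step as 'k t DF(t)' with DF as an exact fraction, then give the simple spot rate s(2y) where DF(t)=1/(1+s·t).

step 1 [0.5y] bond c/2=23/800: DF=(8062931/8000000 − 23/800·(0))/(1+23/800) = 9797/10000 ≈ 0.979700
step 2 [1y] zero: DF = P = 9453/10000 ≈ 0.945300
step 3 [1.5y] swap r/2=293/9457: DF=(1 − 293/9457·(0.979700+0.945300))/(1+293/9457) = 9121/10000 ≈ 0.912100
step 4 [2y] swap r/2=920/37451: DF=(1 − 920/37451·(0.979700+0.945300+0.912100))/(1+920/37451) = 227/250 ≈ 0.908000
step 5 [2.5y] zero: DF = P = 8653/10000 ≈ 0.865300
step 6 [3y] zero: DF = P = 8631/10000 ≈ 0.863100
step 7 [3.5y] zero: DF = P = 1053/1250 ≈ 0.842400

1 1/2 9797/10000
2 1 9453/10000
3 3/2 9121/10000
4 2 227/250
5 5/2 8653/10000
6 3 8631/10000
7 7/2 1053/1250
s(2y) = (1/(227/250) − 1)/(2) = 23/454 ≈ 5.0661%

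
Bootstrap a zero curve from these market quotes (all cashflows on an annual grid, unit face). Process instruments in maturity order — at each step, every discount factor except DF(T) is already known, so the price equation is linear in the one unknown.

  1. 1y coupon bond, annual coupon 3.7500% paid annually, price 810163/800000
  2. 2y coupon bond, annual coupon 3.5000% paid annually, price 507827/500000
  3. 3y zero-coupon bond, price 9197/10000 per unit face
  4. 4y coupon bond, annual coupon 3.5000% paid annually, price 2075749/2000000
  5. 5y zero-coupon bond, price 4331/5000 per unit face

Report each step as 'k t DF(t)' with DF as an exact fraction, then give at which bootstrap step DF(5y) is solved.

step 1 [1y] bond c/1=3/80: DF=(810163/800000 − 3/80·(0))/(1+3/80) = 9761/10000 ≈ 0.976100
step 2 [2y] bond c/1=7/200: DF=(507827/500000 − 7/200·(0.976100))/(1+7/200) = 9483/10000 ≈ 0.948300
step 3 [3y] zero: DF = P = 9197/10000 ≈ 0.919700
step 4 [4y] bond c/1=7/200: DF=(2075749/2000000 − 7/200·(0.976100+0.948300+0.919700))/(1+7/200) = 4533/5000 ≈ 0.906600
step 5 [5y] zero: DF = P = 4331/5000 ≈ 0.866200

1 1 9761/10000
2 2 9483/10000
3 3 9197/10000
4 4 4533/5000
5 5 4331/5000
DF(5y) is solved at step 5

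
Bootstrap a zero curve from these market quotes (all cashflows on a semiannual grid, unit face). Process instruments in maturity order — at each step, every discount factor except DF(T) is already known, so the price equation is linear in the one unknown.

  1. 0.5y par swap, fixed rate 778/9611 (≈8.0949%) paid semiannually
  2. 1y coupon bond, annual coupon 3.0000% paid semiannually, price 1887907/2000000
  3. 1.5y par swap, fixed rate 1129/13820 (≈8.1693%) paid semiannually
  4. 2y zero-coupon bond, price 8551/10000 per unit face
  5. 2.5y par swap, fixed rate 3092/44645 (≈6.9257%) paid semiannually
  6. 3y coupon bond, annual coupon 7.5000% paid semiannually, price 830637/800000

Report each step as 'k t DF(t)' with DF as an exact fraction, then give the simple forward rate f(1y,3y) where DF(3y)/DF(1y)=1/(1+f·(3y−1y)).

1 1/2 9611/10000
2 1 4579/5000
3 3/2 8871/10000
4 2 8551/10000
5 5/2 4227/5000
6 3 4197/5000
f(1y,3y) = ((4579/5000)/(4197/5000) − 1)/(2) = 191/4197 ≈ 4.5509%

step 1 [0.5y] swap r/2=389/9611: DF=(1 − 389/9611·(0))/(1+389/9611) = 9611/10000 ≈ 0.961100
step 2 [1y] bond c/2=3/200: DF=(1887907/2000000 − 3/200·(0.961100))/(1+3/200) = 4579/5000 ≈ 0.915800
step 3 [1.5y] swap r/2=1129/27640: DF=(1 − 1129/27640·(0.961100+0.915800))/(1+1129/27640) = 8871/10000 ≈ 0.887100
step 4 [2y] zero: DF = P = 8551/10000 ≈ 0.855100
step 5 [2.5y] swap r/2=1546/44645: DF=(1 − 1546/44645·(0.961100+0.915800+0.887100+0.855100))/(1+1546/44645) = 4227/5000 ≈ 0.845400
step 6 [3y] bond c/2=3/80: DF=(830637/800000 − 3/80·(0.961100+0.915800+0.887100+0.855100+0.845400))/(1+3/80) = 4197/5000 ≈ 0.839400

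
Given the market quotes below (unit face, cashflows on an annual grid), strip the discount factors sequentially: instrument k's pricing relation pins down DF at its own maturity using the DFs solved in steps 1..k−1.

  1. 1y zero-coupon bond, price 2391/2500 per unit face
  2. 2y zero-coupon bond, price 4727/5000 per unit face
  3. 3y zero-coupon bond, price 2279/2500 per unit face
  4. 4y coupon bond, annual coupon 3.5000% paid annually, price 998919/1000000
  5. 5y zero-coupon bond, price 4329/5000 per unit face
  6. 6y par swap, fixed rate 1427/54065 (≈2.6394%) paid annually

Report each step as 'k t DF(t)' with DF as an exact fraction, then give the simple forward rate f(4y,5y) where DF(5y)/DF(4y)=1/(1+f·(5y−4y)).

step 1 [1y] zero: DF = P = 2391/2500 ≈ 0.956400
step 2 [2y] zero: DF = P = 4727/5000 ≈ 0.945400
step 3 [3y] zero: DF = P = 2279/2500 ≈ 0.911600
step 4 [4y] bond c/1=7/200: DF=(998919/1000000 − 7/200·(0.956400+0.945400+0.911600))/(1+7/200) = 87/100 ≈ 0.870000
step 5 [5y] zero: DF = P = 4329/5000 ≈ 0.865800
step 6 [6y] swap r/1=1427/54065: DF=(1 − 1427/54065·(0.956400+0.945400+0.911600+0.870000+0.865800))/(1+1427/54065) = 8573/10000 ≈ 0.857300

1 1 2391/2500
2 2 4727/5000
3 3 2279/2500
4 4 87/100
5 5 4329/5000
6 6 8573/10000
f(4y,5y) = ((87/100)/(4329/5000) − 1)/(1) = 7/1443 ≈ 0.4851%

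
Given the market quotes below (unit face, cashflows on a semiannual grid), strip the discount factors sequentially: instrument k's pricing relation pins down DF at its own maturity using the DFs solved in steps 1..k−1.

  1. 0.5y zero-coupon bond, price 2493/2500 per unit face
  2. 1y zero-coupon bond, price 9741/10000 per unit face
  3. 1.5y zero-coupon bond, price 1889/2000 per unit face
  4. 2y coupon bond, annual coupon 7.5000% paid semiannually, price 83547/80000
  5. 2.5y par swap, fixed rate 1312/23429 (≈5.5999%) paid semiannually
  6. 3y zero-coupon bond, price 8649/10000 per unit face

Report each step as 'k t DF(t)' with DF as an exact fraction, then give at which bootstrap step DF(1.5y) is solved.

1 1/2 2493/2500
2 1 9741/10000
3 3/2 1889/2000
4 2 2253/2500
5 5/2 543/625
6 3 8649/10000
DF(1.5y) is solved at step 3

step 1 [0.5y] zero: DF = P = 2493/2500 ≈ 0.997200
step 2 [1y] zero: DF = P = 9741/10000 ≈ 0.974100
step 3 [1.5y] zero: DF = P = 1889/2000 ≈ 0.944500
step 4 [2y] bond c/2=3/80: DF=(83547/80000 − 3/80·(0.997200+0.974100+0.944500))/(1+3/80) = 2253/2500 ≈ 0.901200
step 5 [2.5y] swap r/2=656/23429: DF=(1 − 656/23429·(0.997200+0.974100+0.944500+0.901200))/(1+656/23429) = 543/625 ≈ 0.868800
step 6 [3y] zero: DF = P = 8649/10000 ≈ 0.864900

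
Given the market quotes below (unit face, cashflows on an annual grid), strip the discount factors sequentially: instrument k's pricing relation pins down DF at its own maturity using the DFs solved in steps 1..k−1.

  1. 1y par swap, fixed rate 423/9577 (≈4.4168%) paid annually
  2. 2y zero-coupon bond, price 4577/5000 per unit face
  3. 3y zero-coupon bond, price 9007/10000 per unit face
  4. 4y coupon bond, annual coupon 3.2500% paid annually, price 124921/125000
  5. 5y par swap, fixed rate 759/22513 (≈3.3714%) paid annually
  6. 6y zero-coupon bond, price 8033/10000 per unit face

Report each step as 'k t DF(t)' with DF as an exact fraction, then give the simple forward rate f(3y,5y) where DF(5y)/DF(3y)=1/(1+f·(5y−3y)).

1 1 9577/10000
2 2 4577/5000
3 3 9007/10000
4 4 4403/5000
5 5 4241/5000
6 6 8033/10000
f(3y,5y) = ((9007/10000)/(4241/5000) − 1)/(2) = 525/16964 ≈ 3.0948%

step 1 [1y] swap r/1=423/9577: DF=(1 − 423/9577·(0))/(1+423/9577) = 9577/10000 ≈ 0.957700
step 2 [2y] zero: DF = P = 4577/5000 ≈ 0.915400
step 3 [3y] zero: DF = P = 9007/10000 ≈ 0.900700
step 4 [4y] bond c/1=13/400: DF=(124921/125000 − 13/400·(0.957700+0.915400+0.900700))/(1+13/400) = 4403/5000 ≈ 0.880600
step 5 [5y] swap r/1=759/22513: DF=(1 − 759/22513·(0.957700+0.915400+0.900700+0.880600))/(1+759/22513) = 4241/5000 ≈ 0.848200
step 6 [6y] zero: DF = P = 8033/10000 ≈ 0.803300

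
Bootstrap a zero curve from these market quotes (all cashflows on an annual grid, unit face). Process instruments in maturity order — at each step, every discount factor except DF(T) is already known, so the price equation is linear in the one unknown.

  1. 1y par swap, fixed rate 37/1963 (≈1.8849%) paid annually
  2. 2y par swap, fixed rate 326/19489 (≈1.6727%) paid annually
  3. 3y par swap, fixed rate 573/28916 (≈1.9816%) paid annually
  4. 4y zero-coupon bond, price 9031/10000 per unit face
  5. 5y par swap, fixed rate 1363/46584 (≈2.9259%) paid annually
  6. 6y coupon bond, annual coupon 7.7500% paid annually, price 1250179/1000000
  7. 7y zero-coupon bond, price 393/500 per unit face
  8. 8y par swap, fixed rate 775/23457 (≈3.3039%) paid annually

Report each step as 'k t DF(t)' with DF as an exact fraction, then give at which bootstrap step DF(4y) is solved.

1 1 1963/2000
2 2 4837/5000
3 3 9427/10000
4 4 9031/10000
5 5 8637/10000
6 6 2063/2500
7 7 393/500
8 8 307/400
DF(4y) is solved at step 4

step 1 [1y] swap r/1=37/1963: DF=(1 − 37/1963·(0))/(1+37/1963) = 1963/2000 ≈ 0.981500
step 2 [2y] swap r/1=326/19489: DF=(1 − 326/19489·(0.981500))/(1+326/19489) = 4837/5000 ≈ 0.967400
step 3 [3y] swap r/1=573/28916: DF=(1 − 573/28916·(0.981500+0.967400))/(1+573/28916) = 9427/10000 ≈ 0.942700
step 4 [4y] zero: DF = P = 9031/10000 ≈ 0.903100
step 5 [5y] swap r/1=1363/46584: DF=(1 − 1363/46584·(0.981500+0.967400+0.942700+0.903100))/(1+1363/46584) = 8637/10000 ≈ 0.863700
step 6 [6y] bond c/1=31/400: DF=(1250179/1000000 − 31/400·(0.981500+0.967400+0.942700+0.903100+0.863700))/(1+31/400) = 2063/2500 ≈ 0.825200
step 7 [7y] zero: DF = P = 393/500 ≈ 0.786000
step 8 [8y] swap r/1=775/23457: DF=(1 − 775/23457·(0.981500+0.967400+0.942700+0.903100+0.863700+0.825200+0.786000))/(1+775/23457) = 307/400 ≈ 0.767500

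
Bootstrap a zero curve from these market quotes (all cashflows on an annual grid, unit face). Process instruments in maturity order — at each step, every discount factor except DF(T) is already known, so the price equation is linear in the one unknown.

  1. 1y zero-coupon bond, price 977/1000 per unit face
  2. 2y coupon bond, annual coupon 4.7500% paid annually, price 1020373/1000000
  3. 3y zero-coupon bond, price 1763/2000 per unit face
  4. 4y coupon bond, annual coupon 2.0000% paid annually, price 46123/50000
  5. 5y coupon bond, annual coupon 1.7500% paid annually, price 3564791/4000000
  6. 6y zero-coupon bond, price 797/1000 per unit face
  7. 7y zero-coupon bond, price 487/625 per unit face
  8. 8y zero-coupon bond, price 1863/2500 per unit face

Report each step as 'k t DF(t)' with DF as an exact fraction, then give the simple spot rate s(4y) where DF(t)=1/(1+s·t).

1 1 977/1000
2 2 4649/5000
3 3 1763/2000
4 4 8497/10000
5 5 8133/10000
6 6 797/1000
7 7 487/625
8 8 1863/2500
s(4y) = (1/(8497/10000) − 1)/(4) = 1503/33988 ≈ 4.4221%

step 1 [1y] zero: DF = P = 977/1000 ≈ 0.977000
step 2 [2y] bond c/1=19/400: DF=(1020373/1000000 − 19/400·(0.977000))/(1+19/400) = 4649/5000 ≈ 0.929800
step 3 [3y] zero: DF = P = 1763/2000 ≈ 0.881500
step 4 [4y] bond c/1=1/50: DF=(46123/50000 − 1/50·(0.977000+0.929800+0.881500))/(1+1/50) = 8497/10000 ≈ 0.849700
step 5 [5y] bond c/1=7/400: DF=(3564791/4000000 − 7/400·(0.977000+0.929800+0.881500+0.849700))/(1+7/400) = 8133/10000 ≈ 0.813300
step 6 [6y] zero: DF = P = 797/1000 ≈ 0.797000
step 7 [7y] zero: DF = P = 487/625 ≈ 0.779200
step 8 [8y] zero: DF = P = 1863/2500 ≈ 0.745200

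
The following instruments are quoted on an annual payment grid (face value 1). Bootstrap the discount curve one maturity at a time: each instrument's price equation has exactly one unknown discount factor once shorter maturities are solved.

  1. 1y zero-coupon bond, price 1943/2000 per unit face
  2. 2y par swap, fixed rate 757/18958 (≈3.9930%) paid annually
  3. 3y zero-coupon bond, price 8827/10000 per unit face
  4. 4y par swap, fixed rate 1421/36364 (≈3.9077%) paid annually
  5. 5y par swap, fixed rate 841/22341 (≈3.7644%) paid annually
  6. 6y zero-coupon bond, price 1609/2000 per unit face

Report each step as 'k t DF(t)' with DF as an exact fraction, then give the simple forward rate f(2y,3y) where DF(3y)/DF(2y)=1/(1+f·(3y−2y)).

step 1 [1y] zero: DF = P = 1943/2000 ≈ 0.971500
step 2 [2y] swap r/1=757/18958: DF=(1 − 757/18958·(0.971500))/(1+757/18958) = 9243/10000 ≈ 0.924300
step 3 [3y] zero: DF = P = 8827/10000 ≈ 0.882700
step 4 [4y] swap r/1=1421/36364: DF=(1 − 1421/36364·(0.971500+0.924300+0.882700))/(1+1421/36364) = 8579/10000 ≈ 0.857900
step 5 [5y] swap r/1=841/22341: DF=(1 − 841/22341·(0.971500+0.924300+0.882700+0.857900))/(1+841/22341) = 4159/5000 ≈ 0.831800
step 6 [6y] zero: DF = P = 1609/2000 ≈ 0.804500

1 1 1943/2000
2 2 9243/10000
3 3 8827/10000
4 4 8579/10000
5 5 4159/5000
6 6 1609/2000
f(2y,3y) = ((9243/10000)/(8827/10000) − 1)/(1) = 32/679 ≈ 4.7128%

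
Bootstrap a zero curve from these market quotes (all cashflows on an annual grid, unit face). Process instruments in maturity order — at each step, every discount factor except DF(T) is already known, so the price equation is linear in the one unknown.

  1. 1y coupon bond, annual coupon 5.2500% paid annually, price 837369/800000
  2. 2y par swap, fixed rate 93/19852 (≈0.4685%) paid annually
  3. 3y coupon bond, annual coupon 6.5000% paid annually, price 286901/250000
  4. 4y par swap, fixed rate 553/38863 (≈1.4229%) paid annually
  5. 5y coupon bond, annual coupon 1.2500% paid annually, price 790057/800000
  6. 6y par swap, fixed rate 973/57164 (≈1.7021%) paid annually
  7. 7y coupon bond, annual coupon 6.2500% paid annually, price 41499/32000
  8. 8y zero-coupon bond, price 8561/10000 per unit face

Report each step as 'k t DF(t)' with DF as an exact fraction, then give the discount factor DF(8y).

step 1 [1y] bond c/1=21/400: DF=(837369/800000 − 21/400·(0))/(1+21/400) = 1989/2000 ≈ 0.994500
step 2 [2y] swap r/1=93/19852: DF=(1 − 93/19852·(0.994500))/(1+93/19852) = 9907/10000 ≈ 0.990700
step 3 [3y] bond c/1=13/200: DF=(286901/250000 − 13/200·(0.994500+0.990700))/(1+13/200) = 2391/2500 ≈ 0.956400
step 4 [4y] swap r/1=553/38863: DF=(1 − 553/38863·(0.994500+0.990700+0.956400))/(1+553/38863) = 9447/10000 ≈ 0.944700
step 5 [5y] bond c/1=1/80: DF=(790057/800000 − 1/80·(0.994500+0.990700+0.956400+0.944700))/(1+1/80) = 4637/5000 ≈ 0.927400
step 6 [6y] swap r/1=973/57164: DF=(1 − 973/57164·(0.994500+0.990700+0.956400+0.944700+0.927400))/(1+973/57164) = 9027/10000 ≈ 0.902700
step 7 [7y] bond c/1=1/16: DF=(41499/32000 − 1/16·(0.994500+0.990700+0.956400+0.944700+0.927400+0.902700))/(1+1/16) = 8843/10000 ≈ 0.884300
step 8 [8y] zero: DF = P = 8561/10000 ≈ 0.856100

1 1 1989/2000
2 2 9907/10000
3 3 2391/2500
4 4 9447/10000
5 5 4637/5000
6 6 9027/10000
7 7 8843/10000
8 8 8561/10000
DF(8y) = 8561/10000 ≈ 0.856100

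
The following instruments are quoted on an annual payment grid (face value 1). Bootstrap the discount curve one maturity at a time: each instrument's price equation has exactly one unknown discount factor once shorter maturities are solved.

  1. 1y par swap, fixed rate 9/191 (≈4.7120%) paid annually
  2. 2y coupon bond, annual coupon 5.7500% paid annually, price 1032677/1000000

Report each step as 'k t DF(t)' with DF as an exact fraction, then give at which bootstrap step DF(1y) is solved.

1 1 191/200
2 2 4623/5000
DF(1y) is solved at step 1

step 1 [1y] swap r/1=9/191: DF=(1 − 9/191·(0))/(1+9/191) = 191/200 ≈ 0.955000
step 2 [2y] bond c/1=23/400: DF=(1032677/1000000 − 23/400·(0.955000))/(1+23/400) = 4623/5000 ≈ 0.924600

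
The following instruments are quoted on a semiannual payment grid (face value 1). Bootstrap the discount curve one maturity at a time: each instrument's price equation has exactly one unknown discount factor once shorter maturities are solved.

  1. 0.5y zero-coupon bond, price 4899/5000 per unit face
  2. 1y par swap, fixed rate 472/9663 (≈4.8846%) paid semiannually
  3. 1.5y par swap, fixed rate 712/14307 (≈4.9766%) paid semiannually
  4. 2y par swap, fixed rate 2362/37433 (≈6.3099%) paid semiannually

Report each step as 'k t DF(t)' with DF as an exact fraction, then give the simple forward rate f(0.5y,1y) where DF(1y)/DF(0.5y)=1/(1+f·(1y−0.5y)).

step 1 [0.5y] zero: DF = P = 4899/5000 ≈ 0.979800
step 2 [1y] swap r/2=236/9663: DF=(1 − 236/9663·(0.979800))/(1+236/9663) = 1191/1250 ≈ 0.952800
step 3 [1.5y] swap r/2=356/14307: DF=(1 − 356/14307·(0.979800+0.952800))/(1+356/14307) = 1161/1250 ≈ 0.928800
step 4 [2y] swap r/2=1181/37433: DF=(1 − 1181/37433·(0.979800+0.952800+0.928800))/(1+1181/37433) = 8819/10000 ≈ 0.881900

1 1/2 4899/5000
2 1 1191/1250
3 3/2 1161/1250
4 2 8819/10000
f(0.5y,1y) = ((4899/5000)/(1191/1250) − 1)/(1/2) = 45/794 ≈ 5.6675%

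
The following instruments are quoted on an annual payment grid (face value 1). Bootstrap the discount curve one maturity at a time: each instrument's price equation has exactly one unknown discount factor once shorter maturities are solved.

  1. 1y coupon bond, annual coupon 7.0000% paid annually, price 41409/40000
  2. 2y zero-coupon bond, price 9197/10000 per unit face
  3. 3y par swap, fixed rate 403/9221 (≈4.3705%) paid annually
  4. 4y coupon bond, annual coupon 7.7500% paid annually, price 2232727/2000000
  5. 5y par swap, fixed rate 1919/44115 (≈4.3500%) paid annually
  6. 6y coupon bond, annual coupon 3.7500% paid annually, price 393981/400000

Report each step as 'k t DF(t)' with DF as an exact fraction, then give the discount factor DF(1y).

1 1 387/400
2 2 9197/10000
3 3 8791/10000
4 4 8371/10000
5 5 8081/10000
6 6 7899/10000
DF(1y) = 387/400 ≈ 0.967500

step 1 [1y] bond c/1=7/100: DF=(41409/40000 − 7/100·(0))/(1+7/100) = 387/400 ≈ 0.967500
step 2 [2y] zero: DF = P = 9197/10000 ≈ 0.919700
step 3 [3y] swap r/1=403/9221: DF=(1 − 403/9221·(0.967500+0.919700))/(1+403/9221) = 8791/10000 ≈ 0.879100
step 4 [4y] bond c/1=31/400: DF=(2232727/2000000 − 31/400·(0.967500+0.919700+0.879100))/(1+31/400) = 8371/10000 ≈ 0.837100
step 5 [5y] swap r/1=1919/44115: DF=(1 − 1919/44115·(0.967500+0.919700+0.879100+0.837100))/(1+1919/44115) = 8081/10000 ≈ 0.808100
step 6 [6y] bond c/1=3/80: DF=(393981/400000 − 3/80·(0.967500+0.919700+0.879100+0.837100+0.808100))/(1+3/80) = 7899/10000 ≈ 0.789900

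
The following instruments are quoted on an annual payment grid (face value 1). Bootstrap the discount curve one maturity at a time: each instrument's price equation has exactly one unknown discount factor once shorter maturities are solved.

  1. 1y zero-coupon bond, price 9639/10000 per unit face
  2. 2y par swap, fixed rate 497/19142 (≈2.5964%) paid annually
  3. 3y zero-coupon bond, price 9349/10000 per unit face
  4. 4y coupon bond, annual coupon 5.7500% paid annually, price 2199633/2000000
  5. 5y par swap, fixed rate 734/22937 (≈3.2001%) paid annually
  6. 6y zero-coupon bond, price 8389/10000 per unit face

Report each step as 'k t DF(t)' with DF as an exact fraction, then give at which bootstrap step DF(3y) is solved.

1 1 9639/10000
2 2 9503/10000
3 3 9349/10000
4 4 8851/10000
5 5 2133/2500
6 6 8389/10000
DF(3y) is solved at step 3

step 1 [1y] zero: DF = P = 9639/10000 ≈ 0.963900
step 2 [2y] swap r/1=497/19142: DF=(1 − 497/19142·(0.963900))/(1+497/19142) = 9503/10000 ≈ 0.950300
step 3 [3y] zero: DF = P = 9349/10000 ≈ 0.934900
step 4 [4y] bond c/1=23/400: DF=(2199633/2000000 − 23/400·(0.963900+0.950300+0.934900))/(1+23/400) = 8851/10000 ≈ 0.885100
step 5 [5y] swap r/1=734/22937: DF=(1 − 734/22937·(0.963900+0.950300+0.934900+0.885100))/(1+734/22937) = 2133/2500 ≈ 0.853200
step 6 [6y] zero: DF = P = 8389/10000 ≈ 0.838900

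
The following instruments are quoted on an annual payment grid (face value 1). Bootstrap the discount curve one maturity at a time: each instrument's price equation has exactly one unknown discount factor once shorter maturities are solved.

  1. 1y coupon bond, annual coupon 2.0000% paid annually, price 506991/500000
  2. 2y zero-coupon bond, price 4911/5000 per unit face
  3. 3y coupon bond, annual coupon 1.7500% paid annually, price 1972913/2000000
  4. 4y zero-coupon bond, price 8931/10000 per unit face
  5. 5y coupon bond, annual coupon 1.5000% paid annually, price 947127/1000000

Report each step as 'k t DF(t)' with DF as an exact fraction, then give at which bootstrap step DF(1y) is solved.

step 1 [1y] bond c/1=1/50: DF=(506991/500000 − 1/50·(0))/(1+1/50) = 9941/10000 ≈ 0.994100
step 2 [2y] zero: DF = P = 4911/5000 ≈ 0.982200
step 3 [3y] bond c/1=7/400: DF=(1972913/2000000 − 7/400·(0.994100+0.982200))/(1+7/400) = 1871/2000 ≈ 0.935500
step 4 [4y] zero: DF = P = 8931/10000 ≈ 0.893100
step 5 [5y] bond c/1=3/200: DF=(947127/1000000 − 3/200·(0.994100+0.982200+0.935500+0.893100))/(1+3/200) = 8769/10000 ≈ 0.876900

1 1 9941/10000
2 2 4911/5000
3 3 1871/2000
4 4 8931/10000
5 5 8769/10000
DF(1y) is solved at step 1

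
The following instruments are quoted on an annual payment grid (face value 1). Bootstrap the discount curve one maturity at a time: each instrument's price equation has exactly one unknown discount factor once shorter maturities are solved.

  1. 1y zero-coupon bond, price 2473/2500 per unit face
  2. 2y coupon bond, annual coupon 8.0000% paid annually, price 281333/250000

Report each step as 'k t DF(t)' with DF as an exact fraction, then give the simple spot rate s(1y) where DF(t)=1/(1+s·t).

1 1 2473/2500
2 2 9687/10000
s(1y) = (1/(2473/2500) − 1)/(1) = 27/2473 ≈ 1.0918%

step 1 [1y] zero: DF = P = 2473/2500 ≈ 0.989200
step 2 [2y] bond c/1=2/25: DF=(281333/250000 − 2/25·(0.989200))/(1+2/25) = 9687/10000 ≈ 0.968700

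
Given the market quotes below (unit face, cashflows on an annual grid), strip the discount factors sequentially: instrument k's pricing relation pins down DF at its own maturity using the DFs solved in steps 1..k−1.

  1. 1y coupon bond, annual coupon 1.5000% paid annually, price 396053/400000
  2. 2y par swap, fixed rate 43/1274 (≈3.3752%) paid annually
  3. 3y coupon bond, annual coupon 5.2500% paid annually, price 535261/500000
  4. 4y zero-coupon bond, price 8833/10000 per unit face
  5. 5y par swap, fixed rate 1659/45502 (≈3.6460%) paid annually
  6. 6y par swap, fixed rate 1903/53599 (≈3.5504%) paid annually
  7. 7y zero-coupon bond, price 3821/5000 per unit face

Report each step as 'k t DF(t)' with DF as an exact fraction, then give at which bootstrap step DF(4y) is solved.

step 1 [1y] bond c/1=3/200: DF=(396053/400000 − 3/200·(0))/(1+3/200) = 1951/2000 ≈ 0.975500
step 2 [2y] swap r/1=43/1274: DF=(1 − 43/1274·(0.975500))/(1+43/1274) = 1871/2000 ≈ 0.935500
step 3 [3y] bond c/1=21/400: DF=(535261/500000 − 21/400·(0.975500+0.935500))/(1+21/400) = 4609/5000 ≈ 0.921800
step 4 [4y] zero: DF = P = 8833/10000 ≈ 0.883300
step 5 [5y] swap r/1=1659/45502: DF=(1 − 1659/45502·(0.975500+0.935500+0.921800+0.883300))/(1+1659/45502) = 8341/10000 ≈ 0.834100
step 6 [6y] swap r/1=1903/53599: DF=(1 − 1903/53599·(0.975500+0.935500+0.921800+0.883300+0.834100))/(1+1903/53599) = 8097/10000 ≈ 0.809700
step 7 [7y] zero: DF = P = 3821/5000 ≈ 0.764200

1 1 1951/2000
2 2 1871/2000
3 3 4609/5000
4 4 8833/10000
5 5 8341/10000
6 6 8097/10000
7 7 3821/5000
DF(4y) is solved at step 4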